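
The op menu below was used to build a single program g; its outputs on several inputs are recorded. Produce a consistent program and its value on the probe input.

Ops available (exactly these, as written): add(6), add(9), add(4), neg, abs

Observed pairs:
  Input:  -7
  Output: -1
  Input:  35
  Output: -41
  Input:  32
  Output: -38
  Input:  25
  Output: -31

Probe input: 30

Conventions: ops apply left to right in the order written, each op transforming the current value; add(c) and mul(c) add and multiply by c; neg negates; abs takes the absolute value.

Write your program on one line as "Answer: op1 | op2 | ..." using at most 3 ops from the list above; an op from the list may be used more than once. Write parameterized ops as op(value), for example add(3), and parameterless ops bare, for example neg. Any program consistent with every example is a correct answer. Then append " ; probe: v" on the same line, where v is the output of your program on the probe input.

add(6) | abs | neg ; probe: -36

Check, running the answer program on each example:
  -7 -> -1 -> 1 -> -1
  35 -> 41 -> 41 -> -41
  32 -> 38 -> 38 -> -38
  25 -> 31 -> 31 -> -31
  probe: 30 -> 36 -> 36 -> -36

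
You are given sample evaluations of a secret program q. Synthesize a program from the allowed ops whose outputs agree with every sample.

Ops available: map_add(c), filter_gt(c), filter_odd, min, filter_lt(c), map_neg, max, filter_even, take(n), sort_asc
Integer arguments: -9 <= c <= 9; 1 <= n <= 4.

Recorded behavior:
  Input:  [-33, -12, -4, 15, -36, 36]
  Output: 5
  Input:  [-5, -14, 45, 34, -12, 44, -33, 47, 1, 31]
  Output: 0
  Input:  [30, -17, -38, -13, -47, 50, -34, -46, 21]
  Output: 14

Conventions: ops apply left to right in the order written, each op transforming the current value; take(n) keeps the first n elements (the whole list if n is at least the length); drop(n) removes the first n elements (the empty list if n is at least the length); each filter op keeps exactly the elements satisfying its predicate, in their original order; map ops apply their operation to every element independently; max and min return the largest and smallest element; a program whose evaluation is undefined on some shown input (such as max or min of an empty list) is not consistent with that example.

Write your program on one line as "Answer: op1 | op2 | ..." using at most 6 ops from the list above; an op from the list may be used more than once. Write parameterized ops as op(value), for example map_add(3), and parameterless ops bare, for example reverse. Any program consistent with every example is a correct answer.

map_add(-7) | map_add(6) | filter_lt(8) | map_neg | min

Check, running the answer program on each example:
  [-33, -12, -4, 15, -36, 36] -> [-40, -19, -11, 8, -43, 29] -> [-34, -13, -5, 14, -37, 35] -> [-34, -13, -5, -37] -> [34, 13, 5, 37] -> 5
  [-5, -14, 45, 34, -12, 44, -33, 47, 1, 31] -> [-12, -21, 38, 27, -19, 37, -40, 40, -6, 24] -> [-6, -15, 44, 33, -13, 43, -34, 46, 0, 30] -> [-6, -15, -13, -34, 0] -> [6, 15, 13, 34, 0] -> 0
  [30, -17, -38, -13, -47, 50, -34, -46, 21] -> [23, -24, -45, -20, -54, 43, -41, -53, 14] -> [29, -18, -39, -14, -48, 49, -35, -47, 20] -> [-18, -39, -14, -48, -35, -47] -> [18, 39, 14, 48, 35, 47] -> 14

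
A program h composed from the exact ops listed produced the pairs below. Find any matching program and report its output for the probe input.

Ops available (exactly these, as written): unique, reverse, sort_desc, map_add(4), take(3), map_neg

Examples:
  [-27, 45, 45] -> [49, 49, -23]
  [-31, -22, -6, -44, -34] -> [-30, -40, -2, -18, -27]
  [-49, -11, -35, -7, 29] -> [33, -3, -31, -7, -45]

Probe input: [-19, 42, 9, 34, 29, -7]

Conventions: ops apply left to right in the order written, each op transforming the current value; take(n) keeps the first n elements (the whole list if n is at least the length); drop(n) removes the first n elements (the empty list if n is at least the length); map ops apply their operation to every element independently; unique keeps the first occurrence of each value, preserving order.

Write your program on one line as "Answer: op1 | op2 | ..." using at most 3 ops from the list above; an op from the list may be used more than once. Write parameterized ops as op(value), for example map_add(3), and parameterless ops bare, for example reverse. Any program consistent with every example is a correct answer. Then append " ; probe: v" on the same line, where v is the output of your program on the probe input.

map_add(4) | reverse ; probe: [-3, 33, 38, 13, 46, -15]

Check, running the answer program on each example:
  [-27, 45, 45] -> [-23, 49, 49] -> [49, 49, -23]
  [-31, -22, -6, -44, -34] -> [-27, -18, -2, -40, -30] -> [-30, -40, -2, -18, -27]
  [-49, -11, -35, -7, 29] -> [-45, -7, -31, -3, 33] -> [33, -3, -31, -7, -45]
  probe: [-19, 42, 9, 34, 29, -7] -> [-15, 46, 13, 38, 33, -3] -> [-3, 33, 38, 13, 46, -15]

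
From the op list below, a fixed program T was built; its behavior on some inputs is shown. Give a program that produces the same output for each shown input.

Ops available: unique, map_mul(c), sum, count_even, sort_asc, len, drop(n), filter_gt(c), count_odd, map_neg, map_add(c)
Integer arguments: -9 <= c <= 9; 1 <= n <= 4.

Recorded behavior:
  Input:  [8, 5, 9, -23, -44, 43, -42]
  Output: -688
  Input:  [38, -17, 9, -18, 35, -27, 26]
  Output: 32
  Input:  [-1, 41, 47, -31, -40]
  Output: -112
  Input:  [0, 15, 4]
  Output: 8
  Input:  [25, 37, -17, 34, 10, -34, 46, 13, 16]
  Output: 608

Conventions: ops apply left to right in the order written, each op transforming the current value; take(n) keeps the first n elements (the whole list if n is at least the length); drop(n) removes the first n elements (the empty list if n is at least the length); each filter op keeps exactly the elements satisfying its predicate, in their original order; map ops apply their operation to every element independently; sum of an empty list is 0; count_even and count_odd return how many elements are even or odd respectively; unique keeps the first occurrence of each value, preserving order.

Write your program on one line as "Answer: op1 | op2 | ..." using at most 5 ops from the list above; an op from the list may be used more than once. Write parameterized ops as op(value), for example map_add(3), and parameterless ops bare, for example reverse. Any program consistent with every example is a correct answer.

map_add(-6) | map_mul(-4) | map_mul(2) | map_neg | sum

Check, running the answer program on each example:
  [8, 5, 9, -23, -44, 43, -42] -> [2, -1, 3, -29, -50, 37, -48] -> [-8, 4, -12, 116, 200, -148, 192] -> [-16, 8, -24, 232, 400, -296, 384] -> [16, -8, 24, -232, -400, 296, -384] -> -688
  [38, -17, 9, -18, 35, -27, 26] -> [32, -23, 3, -24, 29, -33, 20] -> [-128, 92, -12, 96, -116, 132, -80] -> [-256, 184, -24, 192, -232, 264, -160] -> [256, -184, 24, -192, 232, -264, 160] -> 32
  [-1, 41, 47, -31, -40] -> [-7, 35, 41, -37, -46] -> [28, -140, -164, 148, 184] -> [56, -280, -328, 296, 368] -> [-56, 280, 328, -296, -368] -> -112
  [0, 15, 4] -> [-6, 9, -2] -> [24, -36, 8] -> [48, -72, 16] -> [-48, 72, -16] -> 8
  [25, 37, -17, 34, 10, -34, 46, 13, 16] -> [19, 31, -23, 28, 4, -40, 40, 7, 10] -> [-76, -124, 92, -112, -16, 160, -160, -28, -40] -> [-152, -248, 184, -224, -32, 320, -320, -56, -80] -> [152, 248, -184, 224, 32, -320, 320, 56, 80] -> 608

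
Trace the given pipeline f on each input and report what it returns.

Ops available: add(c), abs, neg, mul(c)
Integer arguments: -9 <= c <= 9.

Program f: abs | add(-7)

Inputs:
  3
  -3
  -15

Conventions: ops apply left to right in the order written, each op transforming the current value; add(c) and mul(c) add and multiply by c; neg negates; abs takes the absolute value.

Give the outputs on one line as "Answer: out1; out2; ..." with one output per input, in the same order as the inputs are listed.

-4; -4; 8

Execution, op by op:
  3 -> 3 -> -4
  -3 -> 3 -> -4
  -15 -> 15 -> 8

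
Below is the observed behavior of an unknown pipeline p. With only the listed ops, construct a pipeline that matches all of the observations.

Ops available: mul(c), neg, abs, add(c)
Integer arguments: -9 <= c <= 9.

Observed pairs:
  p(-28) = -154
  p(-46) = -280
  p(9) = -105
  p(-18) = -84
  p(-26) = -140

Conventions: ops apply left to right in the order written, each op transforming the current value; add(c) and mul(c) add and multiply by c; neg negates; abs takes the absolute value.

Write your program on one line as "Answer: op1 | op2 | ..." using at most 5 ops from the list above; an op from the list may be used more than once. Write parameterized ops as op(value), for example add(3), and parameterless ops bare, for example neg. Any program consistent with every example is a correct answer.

add(6) | neg | mul(-7) | abs | neg

Check, running the answer program on each example:
  -28 -> -22 -> 22 -> -154 -> 154 -> -154
  -46 -> -40 -> 40 -> -280 -> 280 -> -280
  9 -> 15 -> -15 -> 105 -> 105 -> -105
  -18 -> -12 -> 12 -> -84 -> 84 -> -84
  -26 -> -20 -> 20 -> -140 -> 140 -> -140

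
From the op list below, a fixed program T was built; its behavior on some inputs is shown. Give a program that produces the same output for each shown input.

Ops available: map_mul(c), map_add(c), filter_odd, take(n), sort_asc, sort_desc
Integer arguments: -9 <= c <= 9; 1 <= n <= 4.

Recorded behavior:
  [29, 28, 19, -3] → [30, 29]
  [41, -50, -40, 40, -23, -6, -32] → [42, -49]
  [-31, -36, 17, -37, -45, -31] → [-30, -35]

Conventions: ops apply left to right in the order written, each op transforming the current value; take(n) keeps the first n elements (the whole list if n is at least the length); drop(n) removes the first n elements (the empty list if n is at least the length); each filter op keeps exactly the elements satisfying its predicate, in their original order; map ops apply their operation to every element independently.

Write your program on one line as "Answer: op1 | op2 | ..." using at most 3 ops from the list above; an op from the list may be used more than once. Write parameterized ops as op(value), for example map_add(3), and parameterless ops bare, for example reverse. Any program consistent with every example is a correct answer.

map_add(-1) | take(2) | map_add(2)

Check, running the answer program on each example:
  [29, 28, 19, -3] -> [28, 27, 18, -4] -> [28, 27] -> [30, 29]
  [41, -50, -40, 40, -23, -6, -32] -> [40, -51, -41, 39, -24, -7, -33] -> [40, -51] -> [42, -49]
  [-31, -36, 17, -37, -45, -31] -> [-32, -37, 16, -38, -46, -32] -> [-32, -37] -> [-30, -35]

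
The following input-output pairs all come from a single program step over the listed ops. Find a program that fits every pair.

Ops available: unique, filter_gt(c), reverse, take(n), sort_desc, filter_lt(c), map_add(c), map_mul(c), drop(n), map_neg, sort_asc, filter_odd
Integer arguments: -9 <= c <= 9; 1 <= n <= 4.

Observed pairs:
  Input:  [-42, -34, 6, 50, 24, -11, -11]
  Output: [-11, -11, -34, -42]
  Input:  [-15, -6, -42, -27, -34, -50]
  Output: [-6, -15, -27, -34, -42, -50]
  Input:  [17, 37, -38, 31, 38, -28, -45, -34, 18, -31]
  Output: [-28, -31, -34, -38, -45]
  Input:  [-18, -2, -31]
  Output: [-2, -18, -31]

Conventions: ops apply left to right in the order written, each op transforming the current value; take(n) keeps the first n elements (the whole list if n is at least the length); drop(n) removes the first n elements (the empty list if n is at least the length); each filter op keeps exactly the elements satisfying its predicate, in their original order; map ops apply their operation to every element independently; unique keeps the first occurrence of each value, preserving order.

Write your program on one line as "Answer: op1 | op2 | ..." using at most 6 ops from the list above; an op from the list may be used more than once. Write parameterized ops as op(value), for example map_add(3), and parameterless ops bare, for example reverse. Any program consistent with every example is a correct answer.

map_add(-3) | sort_desc | map_add(8) | map_add(-5) | filter_lt(1)

Check, running the answer program on each example:
  [-42, -34, 6, 50, 24, -11, -11] -> [-45, -37, 3, 47, 21, -14, -14] -> [47, 21, 3, -14, -14, -37, -45] -> [55, 29, 11, -6, -6, -29, -37] -> [50, 24, 6, -11, -11, -34, -42] -> [-11, -11, -34, -42]
  [-15, -6, -42, -27, -34, -50] -> [-18, -9, -45, -30, -37, -53] -> [-9, -18, -30, -37, -45, -53] -> [-1, -10, -22, -29, -37, -45] -> [-6, -15, -27, -34, -42, -50] -> [-6, -15, -27, -34, -42, -50]
  [17, 37, -38, 31, 38, -28, -45, -34, 18, -31] -> [14, 34, -41, 28, 35, -31, -48, -37, 15, -34] -> [35, 34, 28, 15, 14, -31, -34, -37, -41, -48] -> [43, 42, 36, 23, 22, -23, -26, -29, -33, -40] -> [38, 37, 31, 18, 17, -28, -31, -34, -38, -45] -> [-28, -31, -34, -38, -45]
  [-18, -2, -31] -> [-21, -5, -34] -> [-5, -21, -34] -> [3, -13, -26] -> [-2, -18, -31] -> [-2, -18, -31]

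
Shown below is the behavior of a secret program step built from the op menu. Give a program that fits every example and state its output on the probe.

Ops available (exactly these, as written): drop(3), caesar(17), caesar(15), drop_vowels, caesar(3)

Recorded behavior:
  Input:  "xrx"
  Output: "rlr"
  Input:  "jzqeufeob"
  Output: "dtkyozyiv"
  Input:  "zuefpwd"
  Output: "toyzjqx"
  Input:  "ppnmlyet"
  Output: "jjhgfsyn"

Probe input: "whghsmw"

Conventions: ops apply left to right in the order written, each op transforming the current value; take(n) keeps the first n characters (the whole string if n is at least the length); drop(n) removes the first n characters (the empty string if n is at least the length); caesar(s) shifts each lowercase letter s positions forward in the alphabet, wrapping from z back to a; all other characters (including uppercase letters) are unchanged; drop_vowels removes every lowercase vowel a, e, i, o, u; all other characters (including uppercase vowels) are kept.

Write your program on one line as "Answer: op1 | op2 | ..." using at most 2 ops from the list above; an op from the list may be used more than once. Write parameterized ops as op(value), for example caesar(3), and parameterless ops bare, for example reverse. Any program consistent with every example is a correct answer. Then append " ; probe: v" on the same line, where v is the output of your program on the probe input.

caesar(3) | caesar(17) ; probe: "qbabmgq"

Check, running the answer program on each example:
  "xrx" -> "aua" -> "rlr"
  "jzqeufeob" -> "mcthxihre" -> "dtkyozyiv"
  "zuefpwd" -> "cxhiszg" -> "toyzjqx"
  "ppnmlyet" -> "ssqpobhw" -> "jjhgfsyn"
  probe: "whghsmw" -> "zkjkvpz" -> "qbabmgq"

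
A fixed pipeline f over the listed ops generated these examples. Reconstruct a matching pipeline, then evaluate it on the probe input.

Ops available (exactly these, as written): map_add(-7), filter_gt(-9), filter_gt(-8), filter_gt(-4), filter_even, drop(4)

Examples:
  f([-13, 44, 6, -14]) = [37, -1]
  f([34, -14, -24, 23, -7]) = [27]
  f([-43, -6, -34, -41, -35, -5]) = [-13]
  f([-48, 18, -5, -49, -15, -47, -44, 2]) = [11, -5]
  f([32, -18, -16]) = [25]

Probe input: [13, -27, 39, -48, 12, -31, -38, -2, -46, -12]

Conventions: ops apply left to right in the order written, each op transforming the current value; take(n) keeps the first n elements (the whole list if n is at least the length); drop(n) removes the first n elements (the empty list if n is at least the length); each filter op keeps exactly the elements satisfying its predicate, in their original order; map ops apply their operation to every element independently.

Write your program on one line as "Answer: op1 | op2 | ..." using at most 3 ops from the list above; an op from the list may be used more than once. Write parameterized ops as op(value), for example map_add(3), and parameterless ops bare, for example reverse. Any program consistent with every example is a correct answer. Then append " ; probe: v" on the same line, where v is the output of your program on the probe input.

filter_even | filter_gt(-8) | map_add(-7) ; probe: [5, -9]

Check, running the answer program on each example:
  [-13, 44, 6, -14] -> [44, 6, -14] -> [44, 6] -> [37, -1]
  [34, -14, -24, 23, -7] -> [34, -14, -24] -> [34] -> [27]
  [-43, -6, -34, -41, -35, -5] -> [-6, -34] -> [-6] -> [-13]
  [-48, 18, -5, -49, -15, -47, -44, 2] -> [-48, 18, -44, 2] -> [18, 2] -> [11, -5]
  [32, -18, -16] -> [32, -18, -16] -> [32] -> [25]
  probe: [13, -27, 39, -48, 12, -31, -38, -2, -46, -12] -> [-48, 12, -38, -2, -46, -12] -> [12, -2] -> [5, -9]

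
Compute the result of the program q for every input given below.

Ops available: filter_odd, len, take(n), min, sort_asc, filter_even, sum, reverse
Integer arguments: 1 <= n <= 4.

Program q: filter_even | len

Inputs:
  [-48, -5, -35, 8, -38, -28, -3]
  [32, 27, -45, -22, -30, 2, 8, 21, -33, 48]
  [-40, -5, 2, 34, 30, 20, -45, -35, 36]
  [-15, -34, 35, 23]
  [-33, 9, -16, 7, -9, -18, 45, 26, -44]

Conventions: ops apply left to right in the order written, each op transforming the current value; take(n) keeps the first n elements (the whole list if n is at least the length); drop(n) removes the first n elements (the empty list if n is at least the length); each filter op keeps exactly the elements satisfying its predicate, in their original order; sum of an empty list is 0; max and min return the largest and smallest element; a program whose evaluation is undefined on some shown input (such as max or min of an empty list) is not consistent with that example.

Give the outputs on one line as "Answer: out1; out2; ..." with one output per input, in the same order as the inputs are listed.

Execution, op by op:
  [-48, -5, -35, 8, -38, -28, -3] -> [-48, 8, -38, -28] -> 4
  [32, 27, -45, -22, -30, 2, 8, 21, -33, 48] -> [32, -22, -30, 2, 8, 48] -> 6
  [-40, -5, 2, 34, 30, 20, -45, -35, 36] -> [-40, 2, 34, 30, 20, 36] -> 6
  [-15, -34, 35, 23] -> [-34] -> 1
  [-33, 9, -16, 7, -9, -18, 45, 26, -44] -> [-16, -18, 26, -44] -> 4

4; 6; 6; 1; 4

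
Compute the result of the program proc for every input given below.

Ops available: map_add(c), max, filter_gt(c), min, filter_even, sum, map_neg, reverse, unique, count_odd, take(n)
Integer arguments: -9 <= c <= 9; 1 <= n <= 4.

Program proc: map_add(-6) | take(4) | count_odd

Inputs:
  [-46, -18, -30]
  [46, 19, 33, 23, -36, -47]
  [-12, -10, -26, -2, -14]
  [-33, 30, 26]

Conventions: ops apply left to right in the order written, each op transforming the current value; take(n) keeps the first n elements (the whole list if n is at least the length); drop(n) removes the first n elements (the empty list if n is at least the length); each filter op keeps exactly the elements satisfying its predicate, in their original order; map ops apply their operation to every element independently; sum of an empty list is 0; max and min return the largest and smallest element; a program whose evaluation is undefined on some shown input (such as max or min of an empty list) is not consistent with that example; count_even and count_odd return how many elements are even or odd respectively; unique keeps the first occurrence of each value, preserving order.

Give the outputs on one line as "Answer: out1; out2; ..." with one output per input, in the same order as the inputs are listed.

Execution, op by op:
  [-46, -18, -30] -> [-52, -24, -36] -> [-52, -24, -36] -> 0
  [46, 19, 33, 23, -36, -47] -> [40, 13, 27, 17, -42, -53] -> [40, 13, 27, 17] -> 3
  [-12, -10, -26, -2, -14] -> [-18, -16, -32, -8, -20] -> [-18, -16, -32, -8] -> 0
  [-33, 30, 26] -> [-39, 24, 20] -> [-39, 24, 20] -> 1

0; 3; 0; 1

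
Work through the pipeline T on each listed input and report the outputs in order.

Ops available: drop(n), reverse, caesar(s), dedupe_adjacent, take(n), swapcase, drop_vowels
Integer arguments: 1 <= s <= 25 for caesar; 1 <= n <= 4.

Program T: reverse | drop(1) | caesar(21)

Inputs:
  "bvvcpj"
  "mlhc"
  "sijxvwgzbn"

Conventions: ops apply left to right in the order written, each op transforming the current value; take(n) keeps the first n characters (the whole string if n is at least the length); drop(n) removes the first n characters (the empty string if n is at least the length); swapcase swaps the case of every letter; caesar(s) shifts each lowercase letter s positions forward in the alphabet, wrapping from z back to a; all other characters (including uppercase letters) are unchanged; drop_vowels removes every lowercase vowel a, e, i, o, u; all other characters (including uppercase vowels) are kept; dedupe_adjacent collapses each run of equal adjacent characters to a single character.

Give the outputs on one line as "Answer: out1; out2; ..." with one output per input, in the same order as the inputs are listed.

Execution, op by op:
  "bvvcpj" -> "jpcvvb" -> "pcvvb" -> "kxqqw"
  "mlhc" -> "chlm" -> "hlm" -> "cgh"
  "sijxvwgzbn" -> "nbzgwvxjis" -> "bzgwvxjis" -> "wubrqsedn"

"kxqqw"; "cgh"; "wubrqsedn"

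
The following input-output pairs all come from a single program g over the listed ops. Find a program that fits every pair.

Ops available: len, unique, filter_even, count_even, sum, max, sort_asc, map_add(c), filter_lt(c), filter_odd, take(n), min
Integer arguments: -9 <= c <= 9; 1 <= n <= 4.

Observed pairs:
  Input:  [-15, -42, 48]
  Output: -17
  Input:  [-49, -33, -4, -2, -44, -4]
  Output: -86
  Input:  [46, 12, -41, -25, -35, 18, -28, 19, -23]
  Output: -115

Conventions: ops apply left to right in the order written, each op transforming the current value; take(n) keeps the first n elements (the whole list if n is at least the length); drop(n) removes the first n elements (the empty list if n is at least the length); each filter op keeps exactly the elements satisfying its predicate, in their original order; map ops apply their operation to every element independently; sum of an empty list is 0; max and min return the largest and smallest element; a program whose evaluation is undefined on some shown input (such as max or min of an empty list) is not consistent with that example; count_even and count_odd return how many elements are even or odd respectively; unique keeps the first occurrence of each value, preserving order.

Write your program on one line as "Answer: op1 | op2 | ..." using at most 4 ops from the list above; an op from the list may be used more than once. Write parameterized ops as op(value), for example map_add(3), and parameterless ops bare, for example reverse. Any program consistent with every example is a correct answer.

map_add(-2) | filter_odd | sum

Check, running the answer program on each example:
  [-15, -42, 48] -> [-17, -44, 46] -> [-17] -> -17
  [-49, -33, -4, -2, -44, -4] -> [-51, -35, -6, -4, -46, -6] -> [-51, -35] -> -86
  [46, 12, -41, -25, -35, 18, -28, 19, -23] -> [44, 10, -43, -27, -37, 16, -30, 17, -25] -> [-43, -27, -37, 17, -25] -> -115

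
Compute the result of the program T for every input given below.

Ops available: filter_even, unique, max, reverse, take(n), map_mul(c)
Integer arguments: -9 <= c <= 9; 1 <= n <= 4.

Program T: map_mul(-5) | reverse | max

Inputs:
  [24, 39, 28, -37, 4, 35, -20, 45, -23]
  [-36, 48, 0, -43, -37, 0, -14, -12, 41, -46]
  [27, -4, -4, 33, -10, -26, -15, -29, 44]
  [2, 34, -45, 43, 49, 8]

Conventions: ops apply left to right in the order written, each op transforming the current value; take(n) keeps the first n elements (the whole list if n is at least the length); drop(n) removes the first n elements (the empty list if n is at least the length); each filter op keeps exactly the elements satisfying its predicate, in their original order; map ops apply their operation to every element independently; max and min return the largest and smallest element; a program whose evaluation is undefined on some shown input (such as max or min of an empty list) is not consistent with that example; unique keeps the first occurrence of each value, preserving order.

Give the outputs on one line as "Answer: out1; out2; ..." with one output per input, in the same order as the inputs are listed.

185; 230; 145; 225

Execution, op by op:
  [24, 39, 28, -37, 4, 35, -20, 45, -23] -> [-120, -195, -140, 185, -20, -175, 100, -225, 115] -> [115, -225, 100, -175, -20, 185, -140, -195, -120] -> 185
  [-36, 48, 0, -43, -37, 0, -14, -12, 41, -46] -> [180, -240, 0, 215, 185, 0, 70, 60, -205, 230] -> [230, -205, 60, 70, 0, 185, 215, 0, -240, 180] -> 230
  [27, -4, -4, 33, -10, -26, -15, -29, 44] -> [-135, 20, 20, -165, 50, 130, 75, 145, -220] -> [-220, 145, 75, 130, 50, -165, 20, 20, -135] -> 145
  [2, 34, -45, 43, 49, 8] -> [-10, -170, 225, -215, -245, -40] -> [-40, -245, -215, 225, -170, -10] -> 225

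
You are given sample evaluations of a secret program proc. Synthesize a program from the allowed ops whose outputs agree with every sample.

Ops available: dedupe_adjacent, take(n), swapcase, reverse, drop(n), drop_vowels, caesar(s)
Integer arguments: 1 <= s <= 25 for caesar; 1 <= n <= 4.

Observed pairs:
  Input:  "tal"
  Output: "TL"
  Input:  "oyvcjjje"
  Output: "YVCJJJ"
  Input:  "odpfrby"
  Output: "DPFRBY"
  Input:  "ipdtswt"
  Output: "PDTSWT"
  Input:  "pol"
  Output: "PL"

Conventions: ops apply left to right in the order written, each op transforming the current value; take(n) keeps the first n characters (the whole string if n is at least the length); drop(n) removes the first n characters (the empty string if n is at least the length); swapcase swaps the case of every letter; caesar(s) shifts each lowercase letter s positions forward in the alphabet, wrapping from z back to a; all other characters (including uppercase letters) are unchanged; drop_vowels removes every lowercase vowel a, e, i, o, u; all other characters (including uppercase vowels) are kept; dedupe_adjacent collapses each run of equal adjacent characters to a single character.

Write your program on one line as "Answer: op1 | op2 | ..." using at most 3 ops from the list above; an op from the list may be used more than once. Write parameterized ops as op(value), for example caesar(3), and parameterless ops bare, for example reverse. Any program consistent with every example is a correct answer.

drop_vowels | swapcase

Check, running the answer program on each example:
  "tal" -> "tl" -> "TL"
  "oyvcjjje" -> "yvcjjj" -> "YVCJJJ"
  "odpfrby" -> "dpfrby" -> "DPFRBY"
  "ipdtswt" -> "pdtswt" -> "PDTSWT"
  "pol" -> "pl" -> "PL"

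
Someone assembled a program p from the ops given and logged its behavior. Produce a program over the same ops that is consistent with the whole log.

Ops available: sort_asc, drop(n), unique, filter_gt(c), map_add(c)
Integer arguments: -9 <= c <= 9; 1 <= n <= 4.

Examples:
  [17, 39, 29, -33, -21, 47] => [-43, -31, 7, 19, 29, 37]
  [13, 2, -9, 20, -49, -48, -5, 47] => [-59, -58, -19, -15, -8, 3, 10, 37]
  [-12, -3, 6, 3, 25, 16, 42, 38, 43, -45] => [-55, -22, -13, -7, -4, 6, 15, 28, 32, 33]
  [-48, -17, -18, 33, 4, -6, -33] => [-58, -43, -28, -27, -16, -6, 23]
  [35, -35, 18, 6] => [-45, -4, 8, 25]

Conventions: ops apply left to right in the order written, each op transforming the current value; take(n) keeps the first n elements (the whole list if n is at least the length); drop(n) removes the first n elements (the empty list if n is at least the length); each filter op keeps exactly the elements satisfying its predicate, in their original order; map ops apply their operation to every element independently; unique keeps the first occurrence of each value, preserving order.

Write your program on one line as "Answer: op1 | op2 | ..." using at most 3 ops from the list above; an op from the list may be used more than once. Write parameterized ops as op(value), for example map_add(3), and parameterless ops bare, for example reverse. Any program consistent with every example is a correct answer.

sort_asc | map_add(-5) | map_add(-5)

Check, running the answer program on each example:
  [17, 39, 29, -33, -21, 47] -> [-33, -21, 17, 29, 39, 47] -> [-38, -26, 12, 24, 34, 42] -> [-43, -31, 7, 19, 29, 37]
  [13, 2, -9, 20, -49, -48, -5, 47] -> [-49, -48, -9, -5, 2, 13, 20, 47] -> [-54, -53, -14, -10, -3, 8, 15, 42] -> [-59, -58, -19, -15, -8, 3, 10, 37]
  [-12, -3, 6, 3, 25, 16, 42, 38, 43, -45] -> [-45, -12, -3, 3, 6, 16, 25, 38, 42, 43] -> [-50, -17, -8, -2, 1, 11, 20, 33, 37, 38] -> [-55, -22, -13, -7, -4, 6, 15, 28, 32, 33]
  [-48, -17, -18, 33, 4, -6, -33] -> [-48, -33, -18, -17, -6, 4, 33] -> [-53, -38, -23, -22, -11, -1, 28] -> [-58, -43, -28, -27, -16, -6, 23]
  [35, -35, 18, 6] -> [-35, 6, 18, 35] -> [-40, 1, 13, 30] -> [-45, -4, 8, 25]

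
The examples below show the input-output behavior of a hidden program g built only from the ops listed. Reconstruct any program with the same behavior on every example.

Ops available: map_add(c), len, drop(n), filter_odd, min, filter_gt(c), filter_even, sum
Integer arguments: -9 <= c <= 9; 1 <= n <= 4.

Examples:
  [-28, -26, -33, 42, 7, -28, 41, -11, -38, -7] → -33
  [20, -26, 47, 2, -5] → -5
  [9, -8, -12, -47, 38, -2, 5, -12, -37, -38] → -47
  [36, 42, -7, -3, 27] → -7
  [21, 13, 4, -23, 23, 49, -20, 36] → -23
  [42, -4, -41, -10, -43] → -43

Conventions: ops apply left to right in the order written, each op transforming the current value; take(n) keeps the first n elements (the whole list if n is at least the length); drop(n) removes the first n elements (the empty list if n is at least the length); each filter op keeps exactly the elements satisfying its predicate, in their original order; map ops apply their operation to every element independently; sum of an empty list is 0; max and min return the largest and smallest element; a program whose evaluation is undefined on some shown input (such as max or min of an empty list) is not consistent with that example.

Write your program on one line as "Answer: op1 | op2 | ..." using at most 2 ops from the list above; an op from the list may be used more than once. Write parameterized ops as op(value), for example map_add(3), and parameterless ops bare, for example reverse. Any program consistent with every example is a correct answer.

filter_odd | min

Check, running the answer program on each example:
  [-28, -26, -33, 42, 7, -28, 41, -11, -38, -7] -> [-33, 7, 41, -11, -7] -> -33
  [20, -26, 47, 2, -5] -> [47, -5] -> -5
  [9, -8, -12, -47, 38, -2, 5, -12, -37, -38] -> [9, -47, 5, -37] -> -47
  [36, 42, -7, -3, 27] -> [-7, -3, 27] -> -7
  [21, 13, 4, -23, 23, 49, -20, 36] -> [21, 13, -23, 23, 49] -> -23
  [42, -4, -41, -10, -43] -> [-41, -43] -> -43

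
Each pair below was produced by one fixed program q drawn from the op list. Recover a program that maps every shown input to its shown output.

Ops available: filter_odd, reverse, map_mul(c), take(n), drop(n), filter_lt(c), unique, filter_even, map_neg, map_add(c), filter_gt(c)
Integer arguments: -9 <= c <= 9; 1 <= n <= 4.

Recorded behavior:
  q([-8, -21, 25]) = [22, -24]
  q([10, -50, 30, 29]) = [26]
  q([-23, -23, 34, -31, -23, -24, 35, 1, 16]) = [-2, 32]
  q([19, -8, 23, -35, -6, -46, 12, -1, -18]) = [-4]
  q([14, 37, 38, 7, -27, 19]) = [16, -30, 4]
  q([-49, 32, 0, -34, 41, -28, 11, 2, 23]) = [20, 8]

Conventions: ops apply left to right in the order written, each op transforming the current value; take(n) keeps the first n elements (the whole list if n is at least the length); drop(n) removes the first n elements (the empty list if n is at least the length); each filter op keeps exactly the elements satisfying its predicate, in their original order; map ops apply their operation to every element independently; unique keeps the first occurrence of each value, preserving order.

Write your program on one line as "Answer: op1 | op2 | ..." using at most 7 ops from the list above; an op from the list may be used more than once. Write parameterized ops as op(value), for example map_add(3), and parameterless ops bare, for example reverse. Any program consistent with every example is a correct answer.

reverse | take(3) | map_add(-3) | reverse | filter_even | reverse

Check, running the answer program on each example:
  [-8, -21, 25] -> [25, -21, -8] -> [25, -21, -8] -> [22, -24, -11] -> [-11, -24, 22] -> [-24, 22] -> [22, -24]
  [10, -50, 30, 29] -> [29, 30, -50, 10] -> [29, 30, -50] -> [26, 27, -53] -> [-53, 27, 26] -> [26] -> [26]
  [-23, -23, 34, -31, -23, -24, 35, 1, 16] -> [16, 1, 35, -24, -23, -31, 34, -23, -23] -> [16, 1, 35] -> [13, -2, 32] -> [32, -2, 13] -> [32, -2] -> [-2, 32]
  [19, -8, 23, -35, -6, -46, 12, -1, -18] -> [-18, -1, 12, -46, -6, -35, 23, -8, 19] -> [-18, -1, 12] -> [-21, -4, 9] -> [9, -4, -21] -> [-4] -> [-4]
  [14, 37, 38, 7, -27, 19] -> [19, -27, 7, 38, 37, 14] -> [19, -27, 7] -> [16, -30, 4] -> [4, -30, 16] -> [4, -30, 16] -> [16, -30, 4]
  [-49, 32, 0, -34, 41, -28, 11, 2, 23] -> [23, 2, 11, -28, 41, -34, 0, 32, -49] -> [23, 2, 11] -> [20, -1, 8] -> [8, -1, 20] -> [8, 20] -> [20, 8]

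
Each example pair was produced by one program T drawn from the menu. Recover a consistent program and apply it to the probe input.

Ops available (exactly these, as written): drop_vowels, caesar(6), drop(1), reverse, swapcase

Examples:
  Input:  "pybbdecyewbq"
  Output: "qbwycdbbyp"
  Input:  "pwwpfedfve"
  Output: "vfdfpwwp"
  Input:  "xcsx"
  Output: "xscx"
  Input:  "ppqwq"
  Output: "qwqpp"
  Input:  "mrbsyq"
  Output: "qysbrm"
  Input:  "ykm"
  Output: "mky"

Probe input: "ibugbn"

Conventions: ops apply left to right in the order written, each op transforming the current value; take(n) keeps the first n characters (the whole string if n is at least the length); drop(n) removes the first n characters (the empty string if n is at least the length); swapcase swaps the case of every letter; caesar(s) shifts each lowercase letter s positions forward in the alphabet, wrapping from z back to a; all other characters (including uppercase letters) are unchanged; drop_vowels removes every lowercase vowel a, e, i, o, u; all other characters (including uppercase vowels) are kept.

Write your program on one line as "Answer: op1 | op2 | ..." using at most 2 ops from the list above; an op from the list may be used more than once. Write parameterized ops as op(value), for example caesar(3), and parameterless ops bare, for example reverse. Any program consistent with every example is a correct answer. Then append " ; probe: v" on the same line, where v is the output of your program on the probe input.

drop_vowels | reverse ; probe: "nbgb"

Check, running the answer program on each example:
  "pybbdecyewbq" -> "pybbdcywbq" -> "qbwycdbbyp"
  "pwwpfedfve" -> "pwwpfdfv" -> "vfdfpwwp"
  "xcsx" -> "xcsx" -> "xscx"
  "ppqwq" -> "ppqwq" -> "qwqpp"
  "mrbsyq" -> "mrbsyq" -> "qysbrm"
  "ykm" -> "ykm" -> "mky"
  probe: "ibugbn" -> "bgbn" -> "nbgb"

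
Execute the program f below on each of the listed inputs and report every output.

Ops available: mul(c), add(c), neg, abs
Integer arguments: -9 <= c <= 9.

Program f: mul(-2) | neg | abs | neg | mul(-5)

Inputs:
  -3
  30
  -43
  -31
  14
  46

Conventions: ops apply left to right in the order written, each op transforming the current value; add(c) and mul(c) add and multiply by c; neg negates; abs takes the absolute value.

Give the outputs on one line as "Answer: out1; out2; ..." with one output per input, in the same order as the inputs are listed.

Execution, op by op:
  -3 -> 6 -> -6 -> 6 -> -6 -> 30
  30 -> -60 -> 60 -> 60 -> -60 -> 300
  -43 -> 86 -> -86 -> 86 -> -86 -> 430
  -31 -> 62 -> -62 -> 62 -> -62 -> 310
  14 -> -28 -> 28 -> 28 -> -28 -> 140
  46 -> -92 -> 92 -> 92 -> -92 -> 460

30; 300; 430; 310; 140; 460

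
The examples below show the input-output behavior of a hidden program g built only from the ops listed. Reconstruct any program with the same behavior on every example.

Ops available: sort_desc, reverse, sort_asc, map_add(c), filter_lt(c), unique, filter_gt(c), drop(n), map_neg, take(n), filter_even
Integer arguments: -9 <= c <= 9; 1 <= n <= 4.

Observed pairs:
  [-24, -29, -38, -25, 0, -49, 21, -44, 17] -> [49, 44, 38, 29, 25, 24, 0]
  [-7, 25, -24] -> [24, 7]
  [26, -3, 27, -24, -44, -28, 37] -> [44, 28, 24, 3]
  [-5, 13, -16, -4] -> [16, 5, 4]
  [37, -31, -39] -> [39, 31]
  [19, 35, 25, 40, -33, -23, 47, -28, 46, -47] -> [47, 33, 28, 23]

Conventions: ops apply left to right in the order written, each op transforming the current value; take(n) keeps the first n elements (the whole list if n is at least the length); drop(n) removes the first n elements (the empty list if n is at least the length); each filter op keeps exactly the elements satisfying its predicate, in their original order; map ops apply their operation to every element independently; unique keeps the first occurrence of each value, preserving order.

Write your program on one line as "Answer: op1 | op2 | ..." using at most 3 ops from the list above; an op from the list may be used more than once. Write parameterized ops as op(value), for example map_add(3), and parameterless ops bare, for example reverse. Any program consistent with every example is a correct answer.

map_neg | sort_desc | filter_gt(-4)

Check, running the answer program on each example:
  [-24, -29, -38, -25, 0, -49, 21, -44, 17] -> [24, 29, 38, 25, 0, 49, -21, 44, -17] -> [49, 44, 38, 29, 25, 24, 0, -17, -21] -> [49, 44, 38, 29, 25, 24, 0]
  [-7, 25, -24] -> [7, -25, 24] -> [24, 7, -25] -> [24, 7]
  [26, -3, 27, -24, -44, -28, 37] -> [-26, 3, -27, 24, 44, 28, -37] -> [44, 28, 24, 3, -26, -27, -37] -> [44, 28, 24, 3]
  [-5, 13, -16, -4] -> [5, -13, 16, 4] -> [16, 5, 4, -13] -> [16, 5, 4]
  [37, -31, -39] -> [-37, 31, 39] -> [39, 31, -37] -> [39, 31]
  [19, 35, 25, 40, -33, -23, 47, -28, 46, -47] -> [-19, -35, -25, -40, 33, 23, -47, 28, -46, 47] -> [47, 33, 28, 23, -19, -25, -35, -40, -46, -47] -> [47, 33, 28, 23]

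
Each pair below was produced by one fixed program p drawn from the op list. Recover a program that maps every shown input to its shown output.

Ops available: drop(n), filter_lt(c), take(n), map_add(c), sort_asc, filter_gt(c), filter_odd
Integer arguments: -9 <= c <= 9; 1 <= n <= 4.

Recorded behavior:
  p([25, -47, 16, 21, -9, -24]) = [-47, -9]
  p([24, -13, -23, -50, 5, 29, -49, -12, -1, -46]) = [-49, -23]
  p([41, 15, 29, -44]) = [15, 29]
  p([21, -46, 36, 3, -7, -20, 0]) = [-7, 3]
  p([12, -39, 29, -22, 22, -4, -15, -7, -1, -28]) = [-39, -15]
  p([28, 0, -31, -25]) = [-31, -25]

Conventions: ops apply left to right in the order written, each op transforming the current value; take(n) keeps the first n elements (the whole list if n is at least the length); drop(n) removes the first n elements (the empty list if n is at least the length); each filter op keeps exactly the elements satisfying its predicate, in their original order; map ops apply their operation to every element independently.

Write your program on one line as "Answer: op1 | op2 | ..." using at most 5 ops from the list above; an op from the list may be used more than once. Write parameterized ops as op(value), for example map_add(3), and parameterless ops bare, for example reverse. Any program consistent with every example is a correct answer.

drop(1) | sort_asc | filter_odd | take(2)

Check, running the answer program on each example:
  [25, -47, 16, 21, -9, -24] -> [-47, 16, 21, -9, -24] -> [-47, -24, -9, 16, 21] -> [-47, -9, 21] -> [-47, -9]
  [24, -13, -23, -50, 5, 29, -49, -12, -1, -46] -> [-13, -23, -50, 5, 29, -49, -12, -1, -46] -> [-50, -49, -46, -23, -13, -12, -1, 5, 29] -> [-49, -23, -13, -1, 5, 29] -> [-49, -23]
  [41, 15, 29, -44] -> [15, 29, -44] -> [-44, 15, 29] -> [15, 29] -> [15, 29]
  [21, -46, 36, 3, -7, -20, 0] -> [-46, 36, 3, -7, -20, 0] -> [-46, -20, -7, 0, 3, 36] -> [-7, 3] -> [-7, 3]
  [12, -39, 29, -22, 22, -4, -15, -7, -1, -28] -> [-39, 29, -22, 22, -4, -15, -7, -1, -28] -> [-39, -28, -22, -15, -7, -4, -1, 22, 29] -> [-39, -15, -7, -1, 29] -> [-39, -15]
  [28, 0, -31, -25] -> [0, -31, -25] -> [-31, -25, 0] -> [-31, -25] -> [-31, -25]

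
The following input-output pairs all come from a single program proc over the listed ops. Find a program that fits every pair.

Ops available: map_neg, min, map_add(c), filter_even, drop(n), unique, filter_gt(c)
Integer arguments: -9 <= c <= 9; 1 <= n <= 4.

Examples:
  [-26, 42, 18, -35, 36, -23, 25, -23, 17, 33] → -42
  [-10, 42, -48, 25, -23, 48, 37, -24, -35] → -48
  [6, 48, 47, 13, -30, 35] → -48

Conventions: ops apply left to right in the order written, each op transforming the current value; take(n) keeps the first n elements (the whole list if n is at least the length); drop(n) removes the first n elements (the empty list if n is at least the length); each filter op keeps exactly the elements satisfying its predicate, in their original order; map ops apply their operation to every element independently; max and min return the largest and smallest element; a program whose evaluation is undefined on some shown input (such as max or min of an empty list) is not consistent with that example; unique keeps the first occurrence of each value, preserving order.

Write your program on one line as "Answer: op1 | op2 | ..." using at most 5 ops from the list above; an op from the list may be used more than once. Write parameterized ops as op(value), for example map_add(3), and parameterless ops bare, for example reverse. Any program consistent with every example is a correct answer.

unique | filter_even | filter_gt(5) | map_neg | min

Check, running the answer program on each example:
  [-26, 42, 18, -35, 36, -23, 25, -23, 17, 33] -> [-26, 42, 18, -35, 36, -23, 25, 17, 33] -> [-26, 42, 18, 36] -> [42, 18, 36] -> [-42, -18, -36] -> -42
  [-10, 42, -48, 25, -23, 48, 37, -24, -35] -> [-10, 42, -48, 25, -23, 48, 37, -24, -35] -> [-10, 42, -48, 48, -24] -> [42, 48] -> [-42, -48] -> -48
  [6, 48, 47, 13, -30, 35] -> [6, 48, 47, 13, -30, 35] -> [6, 48, -30] -> [6, 48] -> [-6, -48] -> -48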